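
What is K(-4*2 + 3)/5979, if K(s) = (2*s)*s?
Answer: 50/5979 ≈ 0.0083626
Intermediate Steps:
K(s) = 2*s²
K(-4*2 + 3)/5979 = (2*(-4*2 + 3)²)/5979 = (2*(-8 + 3)²)*(1/5979) = (2*(-5)²)*(1/5979) = (2*25)*(1/5979) = 50*(1/5979) = 50/5979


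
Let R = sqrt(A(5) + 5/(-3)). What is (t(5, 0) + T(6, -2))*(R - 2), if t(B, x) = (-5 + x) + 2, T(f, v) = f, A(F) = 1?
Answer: -6 + I*sqrt(6) ≈ -6.0 + 2.4495*I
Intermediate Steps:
t(B, x) = -3 + x
R = I*sqrt(6)/3 (R = sqrt(1 + 5/(-3)) = sqrt(1 + 5*(-1/3)) = sqrt(1 - 5/3) = sqrt(-2/3) = I*sqrt(6)/3 ≈ 0.8165*I)
(t(5, 0) + T(6, -2))*(R - 2) = ((-3 + 0) + 6)*(I*sqrt(6)/3 - 2) = (-3 + 6)*(-2 + I*sqrt(6)/3) = 3*(-2 + I*sqrt(6)/3) = -6 + I*sqrt(6)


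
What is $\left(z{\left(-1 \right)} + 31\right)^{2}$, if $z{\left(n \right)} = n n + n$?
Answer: $961$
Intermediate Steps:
$z{\left(n \right)} = n + n^{2}$ ($z{\left(n \right)} = n^{2} + n = n + n^{2}$)
$\left(z{\left(-1 \right)} + 31\right)^{2} = \left(- (1 - 1) + 31\right)^{2} = \left(\left(-1\right) 0 + 31\right)^{2} = \left(0 + 31\right)^{2} = 31^{2} = 961$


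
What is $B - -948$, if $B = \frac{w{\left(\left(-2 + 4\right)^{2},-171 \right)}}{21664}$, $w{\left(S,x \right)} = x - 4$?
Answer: $\frac{20537297}{21664} \approx 947.99$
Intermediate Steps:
$w{\left(S,x \right)} = -4 + x$ ($w{\left(S,x \right)} = x - 4 = -4 + x$)
$B = - \frac{175}{21664}$ ($B = \frac{-4 - 171}{21664} = \left(-175\right) \frac{1}{21664} = - \frac{175}{21664} \approx -0.0080779$)
$B - -948 = - \frac{175}{21664} - -948 = - \frac{175}{21664} + 948 = \frac{20537297}{21664}$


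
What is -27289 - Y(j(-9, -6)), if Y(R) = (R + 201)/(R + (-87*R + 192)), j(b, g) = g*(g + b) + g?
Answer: -63965321/2344 ≈ -27289.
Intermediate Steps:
j(b, g) = g + g*(b + g) (j(b, g) = g*(b + g) + g = g + g*(b + g))
Y(R) = (201 + R)/(192 - 86*R) (Y(R) = (201 + R)/(R + (192 - 87*R)) = (201 + R)/(192 - 86*R))
-27289 - Y(j(-9, -6)) = -27289 - (-201 - (-6)*(1 - 9 - 6))/(2*(-96 + 43*(-6*(1 - 9 - 6)))) = -27289 - (-201 - (-6)*(-14))/(2*(-96 + 43*(-6*(-14)))) = -27289 - (-201 - 1*84)/(2*(-96 + 43*84)) = -27289 - (-201 - 84)/(2*(-96 + 3612)) = -27289 - (-285)/(2*3516) = -27289 - 1*(-95/2344) = -27289 + 95/2344 = -63965321/2344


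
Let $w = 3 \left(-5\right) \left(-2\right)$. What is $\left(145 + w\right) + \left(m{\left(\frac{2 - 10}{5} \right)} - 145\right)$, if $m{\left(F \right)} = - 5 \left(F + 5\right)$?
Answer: $13$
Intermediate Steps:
$m{\left(F \right)} = -25 - 5 F$ ($m{\left(F \right)} = - 5 \left(5 + F\right) = -25 - 5 F$)
$w = 30$ ($w = \left(-15\right) \left(-2\right) = 30$)
$\left(145 + w\right) + \left(m{\left(\frac{2 - 10}{5} \right)} - 145\right) = \left(145 + 30\right) - \left(170 + \frac{5 \left(2 - 10\right)}{5}\right) = 175 - \left(170 + 5 \left(2 - 10\right) \frac{1}{5}\right) = 175 - \left(170 + 5 \left(-8\right) \frac{1}{5}\right) = 175 - 162 = 13$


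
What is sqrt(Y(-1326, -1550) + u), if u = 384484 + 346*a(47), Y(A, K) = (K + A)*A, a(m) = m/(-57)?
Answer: sqrt(13638570006)/57 ≈ 2048.8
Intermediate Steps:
a(m) = -m/57 (a(m) = m*(-1/57) = -m/57)
Y(A, K) = A*(A + K) (Y(A, K) = (A + K)*A = A*(A + K))
u = 21899326/57 (u = 384484 + 346*(-1/57*47) = 384484 + 346*(-47/57) = 384484 - 16262/57 = 21899326/57 ≈ 3.8420e+5)
sqrt(Y(-1326, -1550) + u) = sqrt(-1326*(-1326 - 1550) + 21899326/57) = sqrt(-1326*(-2876) + 21899326/57) = sqrt(3813576 + 21899326/57) = sqrt(239273158/57) = sqrt(13638570006)/57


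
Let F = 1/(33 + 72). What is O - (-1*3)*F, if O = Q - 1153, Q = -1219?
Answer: -83019/35 ≈ -2372.0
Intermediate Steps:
F = 1/105 ≈ 0.0095238
O = -2372 (O = -1219 - 1153 = -2372)
O - (-1*3)*F = -2372 - (-1*3)/105 = -2372 - (-3)/105 = -2372 - 1*(-1/35) = -2372 + 1/35 = -83019/35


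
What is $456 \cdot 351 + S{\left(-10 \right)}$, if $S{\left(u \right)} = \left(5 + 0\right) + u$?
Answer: $160051$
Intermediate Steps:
$S{\left(u \right)} = 5 + u$
$456 \cdot 351 + S{\left(-10 \right)} = 456 \cdot 351 + \left(5 - 10\right) = 160056 - 5 = 160051$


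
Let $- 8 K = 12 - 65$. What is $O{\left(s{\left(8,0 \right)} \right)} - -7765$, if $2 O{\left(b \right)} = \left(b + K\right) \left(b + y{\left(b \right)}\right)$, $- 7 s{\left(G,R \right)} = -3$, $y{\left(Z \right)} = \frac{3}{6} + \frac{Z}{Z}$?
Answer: $\frac{12186185}{1568} \approx 7771.8$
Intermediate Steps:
$y{\left(Z \right)} = \frac{3}{2}$ ($y{\left(Z \right)} = 3 \cdot \frac{1}{6} + 1 = \frac{1}{2} + 1 = \frac{3}{2}$)
$K = \frac{53}{8}$ ($K = - \frac{12 - 65}{8} = \left(- \frac{1}{8}\right) \left(-53\right) = \frac{53}{8} \approx 6.625$)
$s{\left(G,R \right)} = \frac{3}{7}$ ($s{\left(G,R \right)} = \left(- \frac{1}{7}\right) \left(-3\right) = \frac{3}{7}$)
$O{\left(b \right)} = \frac{\left(\frac{3}{2} + b\right) \left(\frac{53}{8} + b\right)}{2}$ ($O{\left(b \right)} = \frac{\left(b + \frac{53}{8}\right) \left(b + \frac{3}{2}\right)}{2} = \frac{\left(\frac{53}{8} + b\right) \left(\frac{3}{2} + b\right)}{2} = \frac{\left(\frac{3}{2} + b\right) \left(\frac{53}{8} + b\right)}{2}$)
$O{\left(s{\left(8,0 \right)} \right)} - -7765 = \left(\frac{159}{32} + \frac{\left(\frac{3}{7}\right)^{2}}{2} + \frac{65}{16} \cdot \frac{3}{7}\right) - -7765 = \left(\frac{159}{32} + \frac{1}{2} \cdot \frac{9}{49} + \frac{195}{112}\right) + 7765 = \left(\frac{159}{32} + \frac{9}{98} + \frac{195}{112}\right) + 7765 = \frac{10665}{1568} + 7765 = \frac{12186185}{1568}$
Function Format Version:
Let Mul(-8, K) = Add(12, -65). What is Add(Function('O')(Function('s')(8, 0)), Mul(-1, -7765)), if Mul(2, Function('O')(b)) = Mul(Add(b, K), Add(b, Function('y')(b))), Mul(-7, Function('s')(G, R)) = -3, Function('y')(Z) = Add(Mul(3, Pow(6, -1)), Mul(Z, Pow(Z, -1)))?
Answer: Rational(12186185, 1568) ≈ 7771.8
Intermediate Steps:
Function('y')(Z) = Rational(3, 2) (Function('y')(Z) = Add(Mul(3, Rational(1, 6)), 1) = Add(Rational(1, 2), 1) = Rational(3, 2))
K = Rational(53, 8) (K = Mul(Rational(-1, 8), Add(12, -65)) = Mul(Rational(-1, 8), -53) = Rational(53, 8) ≈ 6.6250)
Function('s')(G, R) = Rational(3, 7) (Function('s')(G, R) = Mul(Rational(-1, 7), -3) = Rational(3, 7))
Function('O')(b) = Mul(Rational(1, 2), Add(Rational(3, 2), b), Add(Rational(53, 8), b)) (Function('O')(b) = Mul(Rational(1, 2), Mul(Add(b, Rational(53, 8)), Add(b, Rational(3, 2)))) = Mul(Rational(1, 2), Mul(Add(Rational(53, 8), b), Add(Rational(3, 2), b))) = Mul(Rational(1, 2), Mul(Add(Rational(3, 2), b), Add(Rational(53, 8), b))) = Mul(Rational(1, 2), Add(Rational(3, 2), b), Add(Rational(53, 8), b)))
Add(Function('O')(Function('s')(8, 0)), Mul(-1, -7765)) = Add(Add(Rational(159, 32), Mul(Rational(1, 2), Pow(Rational(3, 7), 2)), Mul(Rational(65, 16), Rational(3, 7))), Mul(-1, -7765)) = Add(Add(Rational(159, 32), Mul(Rational(1, 2), Rational(9, 49)), Rational(195, 112)), 7765) = Add(Add(Rational(159, 32), Rational(9, 98), Rational(195, 112)), 7765) = Add(Rational(10665, 1568), 7765) = Rational(12186185, 1568)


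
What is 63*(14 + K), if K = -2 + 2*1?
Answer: 882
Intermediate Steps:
K = 0 (K = -2 + 2 = 0)
63*(14 + K) = 63*(14 + 0) = 63*14 = 882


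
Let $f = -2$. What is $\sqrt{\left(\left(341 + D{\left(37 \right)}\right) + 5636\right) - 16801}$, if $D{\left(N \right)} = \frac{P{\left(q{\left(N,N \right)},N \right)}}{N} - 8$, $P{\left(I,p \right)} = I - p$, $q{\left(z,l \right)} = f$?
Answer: $\frac{i \sqrt{14830451}}{37} \approx 104.08 i$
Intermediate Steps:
$q{\left(z,l \right)} = -2$
$D{\left(N \right)} = -8 + \frac{-2 - N}{N}$ ($D{\left(N \right)} = \frac{-2 - N}{N} - 8 = -8 + \frac{-2 - N}{N}$)
$\sqrt{\left(\left(341 + D{\left(37 \right)}\right) + 5636\right) - 16801} = \sqrt{\left(\left(341 - \left(9 + \frac{2}{37}\right)\right) + 5636\right) - 16801} = \sqrt{\left(\left(341 - \frac{335}{37}\right) + 5636\right) - 16801} = \sqrt{\left(\frac{12282}{37} + 5636\right) - 16801} = \sqrt{\frac{220814}{37} - 16801} = \sqrt{- \frac{400823}{37}} = \frac{i \sqrt{14830451}}{37}$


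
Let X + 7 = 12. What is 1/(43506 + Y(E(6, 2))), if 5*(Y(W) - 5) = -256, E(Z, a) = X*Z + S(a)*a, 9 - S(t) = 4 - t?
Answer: 5/217299 ≈ 2.3010e-5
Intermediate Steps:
X = 5 (X = -7 + 12 = 5)
S(t) = 5 + t (S(t) = 9 - (4 - t) = 9 + (-4 + t) = 5 + t)
E(Z, a) = 5*Z + a*(5 + a) (E(Z, a) = 5*Z + (5 + a)*a = 5*Z + a*(5 + a))
Y(W) = -231/5 (Y(W) = 5 + (⅕)*(-256) = 5 - 256/5 = -231/5)
1/(43506 + Y(E(6, 2))) = 1/(43506 - 231/5) = 1/(217299/5) = 5/217299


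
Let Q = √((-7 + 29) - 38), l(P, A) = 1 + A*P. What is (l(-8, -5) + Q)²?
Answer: 1665 + 328*I ≈ 1665.0 + 328.0*I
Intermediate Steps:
Q = 4*I (Q = √(22 - 38) = √(-16) = 4*I ≈ 4.0*I)
(l(-8, -5) + Q)² = ((1 - 5*(-8)) + 4*I)² = ((1 + 40) + 4*I)² = (41 + 4*I)²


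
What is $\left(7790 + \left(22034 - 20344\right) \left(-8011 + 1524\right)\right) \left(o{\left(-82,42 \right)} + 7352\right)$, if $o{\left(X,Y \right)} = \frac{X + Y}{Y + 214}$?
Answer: $- \frac{322164850895}{4} \approx -8.0541 \cdot 10^{10}$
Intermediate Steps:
$o{\left(X,Y \right)} = \frac{X + Y}{214 + Y}$
$\left(7790 + \left(22034 - 20344\right) \left(-8011 + 1524\right)\right) \left(o{\left(-82,42 \right)} + 7352\right) = \left(7790 + \left(22034 - 20344\right) \left(-8011 + 1524\right)\right) \left(\frac{-82 + 42}{214 + 42} + 7352\right) = \left(7790 + 1690 \left(-6487\right)\right) \left(\frac{1}{256} \left(-40\right) + 7352\right) = \left(7790 - 10963030\right) \left(\frac{1}{256} \left(-40\right) + 7352\right) = - 10955240 \left(- \frac{5}{32} + 7352\right) = \left(-10955240\right) \frac{235259}{32} = - \frac{322164850895}{4}$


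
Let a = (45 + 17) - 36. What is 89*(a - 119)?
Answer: -8277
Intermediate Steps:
a = 26 (a = 62 - 36 = 26)
89*(a - 119) = 89*(26 - 119) = 89*(-93) = -8277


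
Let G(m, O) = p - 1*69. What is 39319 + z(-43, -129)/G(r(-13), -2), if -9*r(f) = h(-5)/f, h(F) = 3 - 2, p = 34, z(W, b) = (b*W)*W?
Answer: 1614686/35 ≈ 46134.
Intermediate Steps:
z(W, b) = b*W**2 (z(W, b) = (W*b)*W = b*W**2)
h(F) = 1
r(f) = -1/(9*f)
G(m, O) = -35 (G(m, O) = 34 - 1*69 = 34 - 69 = -35)
39319 + z(-43, -129)/G(r(-13), -2) = 39319 - 129*(-43)**2/(-35) = 39319 - 129*1849*(-1/35) = 39319 - 238521*(-1/35) = 39319 + 238521/35 = 1614686/35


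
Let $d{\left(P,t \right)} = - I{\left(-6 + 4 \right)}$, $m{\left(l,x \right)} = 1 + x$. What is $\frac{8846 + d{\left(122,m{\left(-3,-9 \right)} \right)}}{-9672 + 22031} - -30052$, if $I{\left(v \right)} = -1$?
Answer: $\frac{371421515}{12359} \approx 30053.0$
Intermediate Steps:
$d{\left(P,t \right)} = 1$ ($d{\left(P,t \right)} = \left(-1\right) \left(-1\right) = 1$)
$\frac{8846 + d{\left(122,m{\left(-3,-9 \right)} \right)}}{-9672 + 22031} - -30052 = \frac{8846 + 1}{-9672 + 22031} - -30052 = \frac{8847}{12359} + 30052 = \frac{371421515}{12359}$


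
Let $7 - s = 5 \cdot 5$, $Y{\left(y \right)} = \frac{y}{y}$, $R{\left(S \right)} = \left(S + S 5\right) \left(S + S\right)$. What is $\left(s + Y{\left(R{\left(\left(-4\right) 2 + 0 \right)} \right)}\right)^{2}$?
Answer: $289$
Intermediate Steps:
$R{\left(S \right)} = 12 S^{2}$ ($R{\left(S \right)} = \left(S + 5 S\right) 2 S = 6 S 2 S = 12 S^{2}$)
$Y{\left(y \right)} = 1$
$s = -18$ ($s = 7 - 5 \cdot 5 = 7 - 25 = -18$)
$\left(s + Y{\left(R{\left(\left(-4\right) 2 + 0 \right)} \right)}\right)^{2} = \left(-18 + 1\right)^{2} = \left(-17\right)^{2} = 289$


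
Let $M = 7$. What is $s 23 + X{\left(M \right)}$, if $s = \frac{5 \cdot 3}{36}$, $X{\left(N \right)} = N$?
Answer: $\frac{199}{12} \approx 16.583$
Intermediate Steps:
$s = \frac{5}{12}$ ($s = 15 \cdot \frac{1}{36} = \frac{5}{12} \approx 0.41667$)
$s 23 + X{\left(M \right)} = \frac{5}{12} \cdot 23 + 7 = \frac{115}{12} + 7 = \frac{199}{12}$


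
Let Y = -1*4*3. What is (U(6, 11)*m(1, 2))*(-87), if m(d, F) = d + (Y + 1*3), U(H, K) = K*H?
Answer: 45936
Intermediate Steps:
Y = -12 (Y = -4*3 = -12)
U(H, K) = H*K
m(d, F) = -9 + d (m(d, F) = d + (-12 + 1*3) = d + (-12 + 3) = d - 9 = -9 + d)
(U(6, 11)*m(1, 2))*(-87) = ((6*11)*(-9 + 1))*(-87) = (66*(-8))*(-87) = -528*(-87) = 45936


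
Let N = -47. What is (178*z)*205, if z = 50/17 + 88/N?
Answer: 31162460/799 ≈ 39002.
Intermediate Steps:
z = 854/799 (z = 50/17 + 88/(-47) = 50*(1/17) + 88*(-1/47) = 50/17 - 88/47 = 854/799 ≈ 1.0688)
(178*z)*205 = (178*(854/799))*205 = (152012/799)*205 = 31162460/799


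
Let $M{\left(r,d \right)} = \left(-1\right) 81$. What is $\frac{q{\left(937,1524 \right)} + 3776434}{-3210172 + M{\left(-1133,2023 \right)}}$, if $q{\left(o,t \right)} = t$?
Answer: $- \frac{3777958}{3210253} \approx -1.1768$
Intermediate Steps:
$M{\left(r,d \right)} = -81$
$\frac{q{\left(937,1524 \right)} + 3776434}{-3210172 + M{\left(-1133,2023 \right)}} = \frac{1524 + 3776434}{-3210172 - 81} = \frac{3777958}{-3210253} = 3777958 \left(- \frac{1}{3210253}\right) = - \frac{3777958}{3210253}$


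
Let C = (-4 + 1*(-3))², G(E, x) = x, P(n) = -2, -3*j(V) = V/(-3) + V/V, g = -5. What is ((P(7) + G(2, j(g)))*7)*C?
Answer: -8918/9 ≈ -990.89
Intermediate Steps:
j(V) = -⅓ + V/9 (j(V) = -(V/(-3) + V/V)/3 = -(V*(-⅓) + 1)/3 = -(-V/3 + 1)/3 = -(1 - V/3)/3 = -⅓ + V/9)
C = 49 (C = (-4 - 3)² = (-7)² = 49)
((P(7) + G(2, j(g)))*7)*C = ((-2 + (-⅓ + (⅑)*(-5)))*7)*49 = ((-2 + (-⅓ - 5/9))*7)*49 = ((-2 - 8/9)*7)*49 = -26/9*7*49 = -182/9*49 = -8918/9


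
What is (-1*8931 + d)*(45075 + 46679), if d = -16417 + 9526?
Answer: -1451731788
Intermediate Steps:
d = -6891
(-1*8931 + d)*(45075 + 46679) = (-1*8931 - 6891)*(45075 + 46679) = (-8931 - 6891)*91754 = -15822*91754 = -1451731788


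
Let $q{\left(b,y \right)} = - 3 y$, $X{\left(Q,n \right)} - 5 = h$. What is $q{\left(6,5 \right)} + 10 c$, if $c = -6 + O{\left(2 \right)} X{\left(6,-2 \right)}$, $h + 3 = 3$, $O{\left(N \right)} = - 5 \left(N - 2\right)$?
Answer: $-75$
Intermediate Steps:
$O{\left(N \right)} = 10 - 5 N$ ($O{\left(N \right)} = - 5 \left(-2 + N\right) = 10 - 5 N$)
$h = 0$ ($h = -3 + 3 = 0$)
$X{\left(Q,n \right)} = 5$ ($X{\left(Q,n \right)} = 5 + 0 = 5$)
$c = -6$ ($c = -6 + \left(10 - 10\right) 5 = -6 + 0 \cdot 5 = -6 + 0 = -6$)
$q{\left(6,5 \right)} + 10 c = \left(-3\right) 5 + 10 \left(-6\right) = -15 - 60 = -75$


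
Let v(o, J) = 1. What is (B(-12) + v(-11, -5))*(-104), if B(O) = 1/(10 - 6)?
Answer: -130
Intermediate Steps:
B(O) = ¼ (B(O) = 1/4 = ¼)
(B(-12) + v(-11, -5))*(-104) = (¼ + 1)*(-104) = (5/4)*(-104) = -130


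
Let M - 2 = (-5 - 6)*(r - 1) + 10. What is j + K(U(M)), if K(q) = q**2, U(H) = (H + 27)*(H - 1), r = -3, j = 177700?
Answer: 21016925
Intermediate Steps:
M = 56 (M = 2 + ((-5 - 6)*(-3 - 1) + 10) = 2 + (-11*(-4) + 10) = 2 + (44 + 10) = 2 + 54 = 56)
U(H) = (-1 + H)*(27 + H) (U(H) = (27 + H)*(-1 + H) = (-1 + H)*(27 + H))
j + K(U(M)) = 177700 + (-27 + 56**2 + 26*56)**2 = 177700 + (-27 + 3136 + 1456)**2 = 177700 + 4565**2 = 177700 + 20839225 = 21016925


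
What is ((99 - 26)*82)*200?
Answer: 1197200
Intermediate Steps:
((99 - 26)*82)*200 = (73*82)*200 = 5986*200 = 1197200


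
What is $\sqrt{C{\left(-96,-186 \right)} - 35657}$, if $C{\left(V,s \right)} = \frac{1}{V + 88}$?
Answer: $\frac{i \sqrt{570514}}{4} \approx 188.83 i$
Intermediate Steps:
$C{\left(V,s \right)} = \frac{1}{88 + V}$
$\sqrt{C{\left(-96,-186 \right)} - 35657} = \sqrt{\frac{1}{88 - 96} - 35657} = \sqrt{\frac{1}{-8} - 35657} = \sqrt{- \frac{1}{8} - 35657} = \sqrt{- \frac{285257}{8}} = \frac{i \sqrt{570514}}{4}$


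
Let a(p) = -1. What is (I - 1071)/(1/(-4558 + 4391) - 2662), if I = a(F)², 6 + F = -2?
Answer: 35738/88911 ≈ 0.40195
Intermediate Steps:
F = -8 (F = -6 - 2 = -8)
I = 1 (I = (-1)² = 1)
(I - 1071)/(1/(-4558 + 4391) - 2662) = (1 - 1071)/(1/(-4558 + 4391) - 2662) = -1070/(1/(-167) - 2662) = -1070/(-1/167 - 2662) = -1070/(-444555/167) = -1070*(-167/444555) = 35738/88911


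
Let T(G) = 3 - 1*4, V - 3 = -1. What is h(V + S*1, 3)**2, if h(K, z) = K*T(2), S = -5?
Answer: 9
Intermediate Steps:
V = 2 (V = 3 - 1 = 2)
T(G) = -1 (T(G) = 3 - 4 = -1)
h(K, z) = -K (h(K, z) = K*(-1) = -K)
h(V + S*1, 3)**2 = (-(2 - 5*1))**2 = (-(2 - 5))**2 = (-1*(-3))**2 = 3**2 = 9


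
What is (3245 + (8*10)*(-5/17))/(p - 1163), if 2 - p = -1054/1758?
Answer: -48138435/17339864 ≈ -2.7762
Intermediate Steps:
p = 2285/879 (p = 2 - (-1054)/1758 = 2 - 1*(-527/879) = 2 + 527/879 = 2285/879 ≈ 2.5995)
(3245 + (8*10)*(-5/17))/(p - 1163) = (3245 + (8*10)*(-5/17))/(2285/879 - 1163) = (3245 + 80*(-5*1/17))/(-1019992/879) = (3245 + 80*(-5/17))*(-879/1019992) = (3245 - 400/17)*(-879/1019992) = (54765/17)*(-879/1019992) = -48138435/17339864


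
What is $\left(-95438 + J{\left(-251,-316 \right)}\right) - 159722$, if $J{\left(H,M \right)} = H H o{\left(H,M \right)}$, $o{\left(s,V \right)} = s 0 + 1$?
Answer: $-192159$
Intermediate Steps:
$o{\left(s,V \right)} = 1$ ($o{\left(s,V \right)} = 0 + 1 = 1$)
$J{\left(H,M \right)} = H^{2}$ ($J{\left(H,M \right)} = H H 1 = H^{2} \cdot 1 = H^{2}$)
$\left(-95438 + J{\left(-251,-316 \right)}\right) - 159722 = \left(-95438 + \left(-251\right)^{2}\right) - 159722 = \left(-95438 + 63001\right) - 159722 = -32437 - 159722 = -192159$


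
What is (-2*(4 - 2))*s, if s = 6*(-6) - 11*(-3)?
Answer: 12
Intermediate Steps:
s = -3 (s = -36 - 1*(-33) = -36 + 33 = -3)
(-2*(4 - 2))*s = -2*(4 - 2)*(-3) = -2*2*(-3) = -4*(-3) = 12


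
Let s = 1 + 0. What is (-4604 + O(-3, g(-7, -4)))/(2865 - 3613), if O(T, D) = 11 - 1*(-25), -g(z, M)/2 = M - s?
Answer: 1142/187 ≈ 6.1069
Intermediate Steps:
s = 1
g(z, M) = 2 - 2*M (g(z, M) = -2*(M - 1*1) = -2*(M - 1) = -2*(-1 + M) = 2 - 2*M)
O(T, D) = 36 (O(T, D) = 11 + 25 = 36)
(-4604 + O(-3, g(-7, -4)))/(2865 - 3613) = (-4604 + 36)/(2865 - 3613) = -4568/(-748) = -4568*(-1/748) = 1142/187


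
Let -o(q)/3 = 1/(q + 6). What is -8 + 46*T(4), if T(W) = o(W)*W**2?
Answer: -1144/5 ≈ -228.80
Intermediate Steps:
o(q) = -3/(6 + q) (o(q) = -3/(q + 6) = -3/(6 + q))
T(W) = -3*W**2/(6 + W) (T(W) = (-3/(6 + W))*W**2 = -3*W**2/(6 + W))
-8 + 46*T(4) = -8 + 46*(-3*4**2/(6 + 4)) = -8 + 46*(-3*16/10) = -8 + 46*(-3*16*1/10) = -8 + 46*(-24/5) = -8 - 1104/5 = -1144/5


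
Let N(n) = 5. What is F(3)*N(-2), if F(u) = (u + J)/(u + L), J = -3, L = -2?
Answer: 0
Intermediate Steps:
F(u) = (-3 + u)/(-2 + u) (F(u) = (u - 3)/(u - 2) = (-3 + u)/(-2 + u))
F(3)*N(-2) = ((-3 + 3)/(-2 + 3))*5 = (0/1)*5 = (1*0)*5 = 0*5 = 0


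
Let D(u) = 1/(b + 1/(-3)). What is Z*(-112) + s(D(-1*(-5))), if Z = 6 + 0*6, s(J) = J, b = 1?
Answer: -1341/2 ≈ -670.50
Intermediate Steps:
D(u) = 3/2 (D(u) = 1/(1 + 1/(-3)) = 1/(1 - 1/3) = 1/(2/3) = 3/2)
Z = 6 (Z = 6 + 0 = 6)
Z*(-112) + s(D(-1*(-5))) = 6*(-112) + 3/2 = -672 + 3/2 = -1341/2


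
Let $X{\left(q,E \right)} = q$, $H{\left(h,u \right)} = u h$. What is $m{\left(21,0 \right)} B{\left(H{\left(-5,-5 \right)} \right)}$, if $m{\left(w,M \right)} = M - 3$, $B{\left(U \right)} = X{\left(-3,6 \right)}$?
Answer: $9$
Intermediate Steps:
$H{\left(h,u \right)} = h u$
$B{\left(U \right)} = -3$
$m{\left(w,M \right)} = -3 + M$
$m{\left(21,0 \right)} B{\left(H{\left(-5,-5 \right)} \right)} = \left(-3 + 0\right) \left(-3\right) = \left(-3\right) \left(-3\right) = 9$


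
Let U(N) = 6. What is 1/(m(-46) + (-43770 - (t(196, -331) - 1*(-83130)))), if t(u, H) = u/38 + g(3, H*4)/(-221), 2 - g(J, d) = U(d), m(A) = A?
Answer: -4199/533067988 ≈ -7.8770e-6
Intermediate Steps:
g(J, d) = -4 (g(J, d) = 2 - 1*6 = 2 - 6 = -4)
t(u, H) = 4/221 + u/38 (t(u, H) = u/38 - 4/(-221) = u*(1/38) - 4*(-1/221) = u/38 + 4/221 = 4/221 + u/38)
1/(m(-46) + (-43770 - (t(196, -331) - 1*(-83130)))) = 1/(-46 + (-43770 - ((4/221 + (1/38)*196) - 1*(-83130)))) = 1/(-46 + (-43770 - ((4/221 + 98/19) + 83130))) = 1/(-46 + (-43770 - (21734/4199 + 83130))) = 1/(-46 + (-43770 - 1*349084604/4199)) = 1/(-46 + (-43770 - 349084604/4199)) = 1/(-46 - 532874834/4199) = 1/(-533067988/4199) = -4199/533067988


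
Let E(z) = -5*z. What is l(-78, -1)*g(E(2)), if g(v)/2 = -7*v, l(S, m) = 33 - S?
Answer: 15540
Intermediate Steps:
g(v) = -14*v (g(v) = 2*(-7*v) = -14*v)
l(-78, -1)*g(E(2)) = (33 - 1*(-78))*(-(-70)*2) = (33 + 78)*(-14*(-10)) = 111*140 = 15540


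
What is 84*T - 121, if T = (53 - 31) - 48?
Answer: -2305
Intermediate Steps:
T = -26 (T = 22 - 48 = -26)
84*T - 121 = 84*(-26) - 121 = -2184 - 121 = -2305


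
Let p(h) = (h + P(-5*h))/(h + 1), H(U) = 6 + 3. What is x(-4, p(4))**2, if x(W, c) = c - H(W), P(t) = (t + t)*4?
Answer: 40401/25 ≈ 1616.0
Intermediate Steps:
H(U) = 9
P(t) = 8*t (P(t) = (2*t)*4 = 8*t)
p(h) = -39*h/(1 + h) (p(h) = (h + 8*(-5*h))/(h + 1) = (h - 40*h)/(1 + h) = (-39*h)/(1 + h) = -39*h/(1 + h))
x(W, c) = -9 + c (x(W, c) = c - 1*9 = c - 9 = -9 + c)
x(-4, p(4))**2 = (-9 - 39*4/(1 + 4))**2 = (-9 - 39*4/5)**2 = (-9 - 39*4*1/5)**2 = (-9 - 156/5)**2 = (-201/5)**2 = 40401/25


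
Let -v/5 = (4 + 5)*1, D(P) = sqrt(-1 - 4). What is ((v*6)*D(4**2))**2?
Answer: -364500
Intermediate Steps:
D(P) = I*sqrt(5) (D(P) = sqrt(-5) = I*sqrt(5))
v = -45 (v = -5*(4 + 5) = -45 ≈ -45.000)
((v*6)*D(4**2))**2 = ((-45*6)*(I*sqrt(5)))**2 = (-270*I*sqrt(5))**2 = -364500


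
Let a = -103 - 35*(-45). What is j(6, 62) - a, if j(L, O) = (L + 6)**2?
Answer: -1328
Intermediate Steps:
a = 1472 (a = -103 + 1575 = 1472)
j(L, O) = (6 + L)**2
j(6, 62) - a = (6 + 6)**2 - 1*1472 = 12**2 - 1472 = 144 - 1472 = -1328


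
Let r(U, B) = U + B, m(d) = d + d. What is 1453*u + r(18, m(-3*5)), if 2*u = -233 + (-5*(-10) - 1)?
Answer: -133688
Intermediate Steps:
m(d) = 2*d
u = -92 (u = (-233 + (-5*(-10) - 1))/2 = (-233 + (50 - 1))/2 = (-233 + 49)/2 = (½)*(-184) = -92)
r(U, B) = B + U
1453*u + r(18, m(-3*5)) = 1453*(-92) + (2*(-3*5) + 18) = -133676 + (2*(-15) + 18) = -133676 + (-30 + 18) = -133676 - 12 = -133688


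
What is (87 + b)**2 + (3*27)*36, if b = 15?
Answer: 13320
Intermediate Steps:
(87 + b)**2 + (3*27)*36 = (87 + 15)**2 + (3*27)*36 = 102**2 + 81*36 = 10404 + 2916 = 13320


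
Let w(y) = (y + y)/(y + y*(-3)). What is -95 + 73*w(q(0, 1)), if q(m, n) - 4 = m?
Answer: -168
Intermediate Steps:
q(m, n) = 4 + m
w(y) = -1 (w(y) = (2*y)/(y - 3*y) = (2*y)/((-2*y)) = (2*y)*(-1/(2*y)) = -1)
-95 + 73*w(q(0, 1)) = -95 + 73*(-1) = -95 - 73 = -168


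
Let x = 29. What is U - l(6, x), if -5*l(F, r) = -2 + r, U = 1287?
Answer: 6462/5 ≈ 1292.4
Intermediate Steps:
l(F, r) = ⅖ - r/5 (l(F, r) = -(-2 + r)/5 = ⅖ - r/5)
U - l(6, x) = 1287 - (⅖ - ⅕*29) = 1287 - (⅖ - 29/5) = 1287 - 1*(-27/5) = 1287 + 27/5 = 6462/5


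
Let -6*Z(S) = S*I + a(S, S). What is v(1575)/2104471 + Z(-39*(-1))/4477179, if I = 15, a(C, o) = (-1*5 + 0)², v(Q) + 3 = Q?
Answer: 20472512509/28266280101927 ≈ 0.00072427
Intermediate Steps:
v(Q) = -3 + Q
a(C, o) = 25 (a(C, o) = (-5 + 0)² = (-5)² = 25)
Z(S) = -25/6 - 5*S/2 (Z(S) = -(S*15 + 25)/6 = -(15*S + 25)/6 = -(25 + 15*S)/6 = -25/6 - 5*S/2)
v(1575)/2104471 + Z(-39*(-1))/4477179 = (-3 + 1575)/2104471 + (-25/6 - (-195)*(-1)/2)/4477179 = 1572*(1/2104471) + (-25/6 - 5/2*39)*(1/4477179) = 1572/2104471 + (-25/6 - 195/2)*(1/4477179) = 1572/2104471 - 305/3*1/4477179 = 1572/2104471 - 305/13431537 = 20472512509/28266280101927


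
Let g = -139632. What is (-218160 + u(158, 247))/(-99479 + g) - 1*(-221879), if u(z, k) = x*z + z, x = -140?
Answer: 53053949691/239111 ≈ 2.2188e+5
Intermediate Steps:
u(z, k) = -139*z (u(z, k) = -140*z + z = -139*z)
(-218160 + u(158, 247))/(-99479 + g) - 1*(-221879) = (-218160 - 139*158)/(-99479 - 139632) - 1*(-221879) = (-218160 - 21962)/(-239111) + 221879 = -240122*(-1/239111) + 221879 = 240122/239111 + 221879 = 53053949691/239111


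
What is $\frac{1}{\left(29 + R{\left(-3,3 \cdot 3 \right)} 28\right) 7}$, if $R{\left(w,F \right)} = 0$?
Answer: $\frac{1}{203} \approx 0.0049261$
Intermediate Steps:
$\frac{1}{\left(29 + R{\left(-3,3 \cdot 3 \right)} 28\right) 7} = \frac{1}{\left(29 + 0 \cdot 28\right) 7} = \frac{1}{\left(29 + 0\right) 7} = \frac{1}{29 \cdot 7} = \frac{1}{203}$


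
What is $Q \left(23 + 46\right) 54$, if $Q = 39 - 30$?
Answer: $33534$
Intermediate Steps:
$Q = 9$ ($Q = 39 - 30 = 9$)
$Q \left(23 + 46\right) 54 = 9 \left(23 + 46\right) 54 = 9 \cdot 69 \cdot 54 = 621 \cdot 54 = 33534$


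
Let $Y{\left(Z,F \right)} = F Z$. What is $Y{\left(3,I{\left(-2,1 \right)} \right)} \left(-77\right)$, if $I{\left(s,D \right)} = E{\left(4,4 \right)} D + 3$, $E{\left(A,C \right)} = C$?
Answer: $-1617$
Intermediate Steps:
$I{\left(s,D \right)} = 3 + 4 D$ ($I{\left(s,D \right)} = 4 D + 3 = 3 + 4 D$)
$Y{\left(3,I{\left(-2,1 \right)} \right)} \left(-77\right) = \left(3 + 4 \cdot 1\right) 3 \left(-77\right) = \left(3 + 4\right) 3 \left(-77\right) = 7 \cdot 3 \left(-77\right) = 21 \left(-77\right) = -1617$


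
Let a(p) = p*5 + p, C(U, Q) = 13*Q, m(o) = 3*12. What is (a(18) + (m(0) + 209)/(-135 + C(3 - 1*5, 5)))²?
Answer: 43681/4 ≈ 10920.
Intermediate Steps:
m(o) = 36
a(p) = 6*p (a(p) = 5*p + p = 6*p)
(a(18) + (m(0) + 209)/(-135 + C(3 - 1*5, 5)))² = (6*18 + (36 + 209)/(-135 + 13*5))² = (108 + 245/(-135 + 65))² = (108 + 245/(-70))² = (108 + 245*(-1/70))² = (108 - 7/2)² = (209/2)² = 43681/4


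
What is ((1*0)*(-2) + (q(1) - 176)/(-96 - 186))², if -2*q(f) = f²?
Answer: 124609/318096 ≈ 0.39173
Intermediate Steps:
q(f) = -f²/2
((1*0)*(-2) + (q(1) - 176)/(-96 - 186))² = ((1*0)*(-2) + (-½*1² - 176)/(-96 - 186))² = (0*(-2) + (-½*1 - 176)/(-282))² = (0 + (-½ - 176)*(-1/282))² = (0 - 353/2*(-1/282))² = (0 + 353/564)² = (353/564)² = 124609/318096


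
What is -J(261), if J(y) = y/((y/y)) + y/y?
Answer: -262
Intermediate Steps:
J(y) = 1 + y (J(y) = y/1 + 1 = y*1 + 1 = y + 1 = 1 + y)
-J(261) = -(1 + 261) = -1*262 = -262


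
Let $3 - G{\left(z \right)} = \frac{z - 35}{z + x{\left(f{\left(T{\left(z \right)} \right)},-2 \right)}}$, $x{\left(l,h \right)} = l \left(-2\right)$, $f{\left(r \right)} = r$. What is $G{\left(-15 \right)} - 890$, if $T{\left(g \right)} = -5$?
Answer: $-897$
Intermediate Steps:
$x{\left(l,h \right)} = - 2 l$
$G{\left(z \right)} = 3 - \frac{-35 + z}{10 + z}$ ($G{\left(z \right)} = 3 - \frac{z - 35}{z - -10} = 3 - \frac{-35 + z}{z + 10} = 3 - \frac{-35 + z}{10 + z}$)
$G{\left(-15 \right)} - 890 = \frac{65 + 2 \left(-15\right)}{10 - 15} - 890 = \frac{65 - 30}{-5} - 890 = \left(- \frac{1}{5}\right) 35 - 890 = -7 - 890 = -897$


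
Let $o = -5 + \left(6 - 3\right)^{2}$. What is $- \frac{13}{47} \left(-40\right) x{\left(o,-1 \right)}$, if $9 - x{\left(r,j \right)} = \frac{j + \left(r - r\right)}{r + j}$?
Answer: $\frac{14560}{141} \approx 103.26$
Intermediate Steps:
$o = 4$ ($o = -5 + 3^{2} = -5 + 9 = 4$)
$x{\left(r,j \right)} = 9 - \frac{j}{j + r}$ ($x{\left(r,j \right)} = 9 - \frac{j + \left(r - r\right)}{r + j} = 9 - \frac{j + 0}{j + r} = 9 - \frac{j}{j + r}$)
$- \frac{13}{47} \left(-40\right) x{\left(o,-1 \right)} = - \frac{13}{47} \left(-40\right) \frac{8 \left(-1\right) + 9 \cdot 4}{-1 + 4} = \left(-13\right) \frac{1}{47} \left(-40\right) \frac{-8 + 36}{3} = \left(- \frac{13}{47}\right) \left(-40\right) \frac{1}{3} \cdot 28 = \frac{520}{47} \cdot \frac{28}{3} = \frac{14560}{141}$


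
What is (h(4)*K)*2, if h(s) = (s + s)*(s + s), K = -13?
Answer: -1664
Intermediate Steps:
h(s) = 4*s² (h(s) = (2*s)*(2*s) = 4*s²)
(h(4)*K)*2 = ((4*4²)*(-13))*2 = ((4*16)*(-13))*2 = (64*(-13))*2 = -832*2 = -1664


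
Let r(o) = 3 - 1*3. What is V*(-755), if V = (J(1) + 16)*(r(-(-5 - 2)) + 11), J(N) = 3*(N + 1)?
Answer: -182710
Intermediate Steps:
r(o) = 0 (r(o) = 3 - 3 = 0)
J(N) = 3 + 3*N (J(N) = 3*(1 + N) = 3 + 3*N)
V = 242 (V = ((3 + 3*1) + 16)*(0 + 11) = ((3 + 3) + 16)*11 = (6 + 16)*11 = 22*11 = 242)
V*(-755) = 242*(-755) = -182710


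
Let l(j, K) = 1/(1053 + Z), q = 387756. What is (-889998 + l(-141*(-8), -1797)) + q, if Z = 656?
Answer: -858331577/1709 ≈ -5.0224e+5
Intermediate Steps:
l(j, K) = 1/1709 (l(j, K) = 1/(1053 + 656) = 1/1709)
(-889998 + l(-141*(-8), -1797)) + q = (-889998 + 1/1709) + 387756 = -1521006581/1709 + 387756 = -858331577/1709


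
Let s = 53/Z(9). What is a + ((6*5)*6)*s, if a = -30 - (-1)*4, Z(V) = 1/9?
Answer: 85834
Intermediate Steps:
Z(V) = ⅑
s = 477 (s = 53/(⅑) = 53*9 = 477)
a = -26 (a = -30 - 1*(-4) = -30 + 4 = -26)
a + ((6*5)*6)*s = -26 + ((6*5)*6)*477 = -26 + (30*6)*477 = -26 + 180*477 = -26 + 85860 = 85834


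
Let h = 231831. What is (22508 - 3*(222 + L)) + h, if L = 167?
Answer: 253172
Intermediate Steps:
(22508 - 3*(222 + L)) + h = (22508 - 3*(222 + 167)) + 231831 = (22508 - 3*389) + 231831 = (22508 - 1167) + 231831 = 21341 + 231831 = 253172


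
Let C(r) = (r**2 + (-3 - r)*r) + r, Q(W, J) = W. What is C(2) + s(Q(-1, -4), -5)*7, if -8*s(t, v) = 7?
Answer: -81/8 ≈ -10.125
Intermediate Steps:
s(t, v) = -7/8 (s(t, v) = -1/8*7 = -7/8)
C(r) = r + r**2 + r*(-3 - r) (C(r) = (r**2 + r*(-3 - r)) + r = r + r**2 + r*(-3 - r))
C(2) + s(Q(-1, -4), -5)*7 = -2*2 - 7/8*7 = -4 - 49/8 = -81/8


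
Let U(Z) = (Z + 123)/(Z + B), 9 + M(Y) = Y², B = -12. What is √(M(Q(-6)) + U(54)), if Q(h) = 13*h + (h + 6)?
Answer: √1191526/14 ≈ 77.969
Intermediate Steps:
Q(h) = 6 + 14*h (Q(h) = 13*h + (6 + h) = 6 + 14*h)
M(Y) = -9 + Y²
U(Z) = (123 + Z)/(-12 + Z) (U(Z) = (Z + 123)/(Z - 12) = (123 + Z)/(-12 + Z))
√(M(Q(-6)) + U(54)) = √((-9 + (6 + 14*(-6))²) + (123 + 54)/(-12 + 54)) = √((-9 + (6 - 84)²) + 177/42) = √((-9 + (-78)²) + (1/42)*177) = √((-9 + 6084) + 59/14) = √(6075 + 59/14) = √(85109/14) = √1191526/14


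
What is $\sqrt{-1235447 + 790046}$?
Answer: $33 i \sqrt{409} \approx 667.38 i$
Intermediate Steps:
$\sqrt{-1235447 + 790046} = \sqrt{-445401} = 33 i \sqrt{409}$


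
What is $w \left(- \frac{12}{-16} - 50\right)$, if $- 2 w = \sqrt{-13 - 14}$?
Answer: $\frac{591 i \sqrt{3}}{8} \approx 127.96 i$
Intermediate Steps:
$w = - \frac{3 i \sqrt{3}}{2}$ ($w = - \frac{\sqrt{-13 - 14}}{2} = - \frac{\sqrt{-27}}{2} = - \frac{3 i \sqrt{3}}{2} \approx - 2.5981 i$)
$w \left(- \frac{12}{-16} - 50\right) = - \frac{3 i \sqrt{3}}{2} \left(- \frac{12}{-16} - 50\right) = - \frac{3 i \sqrt{3}}{2} \left(\left(-12\right) \left(- \frac{1}{16}\right) - 50\right) = - \frac{3 i \sqrt{3}}{2} \left(\frac{3}{4} - 50\right) = - \frac{3 i \sqrt{3}}{2} \left(- \frac{197}{4}\right) = \frac{591 i \sqrt{3}}{8}$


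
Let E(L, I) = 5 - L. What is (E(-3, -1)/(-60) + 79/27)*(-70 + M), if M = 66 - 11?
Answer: -377/9 ≈ -41.889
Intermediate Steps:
M = 55
(E(-3, -1)/(-60) + 79/27)*(-70 + M) = ((5 - 1*(-3))/(-60) + 79/27)*(-70 + 55) = ((5 + 3)*(-1/60) + 79*(1/27))*(-15) = (8*(-1/60) + 79/27)*(-15) = (-2/15 + 79/27)*(-15) = (377/135)*(-15) = -377/9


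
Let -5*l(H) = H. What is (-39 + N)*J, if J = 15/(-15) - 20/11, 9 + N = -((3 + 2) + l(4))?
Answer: 8091/55 ≈ 147.11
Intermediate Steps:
l(H) = -H/5
N = -66/5 (N = -9 - ((3 + 2) - ⅕*4) = -9 - (5 - ⅘) = -9 - 1*21/5 = -9 - 21/5 = -66/5 ≈ -13.200)
J = -31/11 (J = 15*(-1/15) - 20*1/11 = -1 - 20/11 = -31/11 ≈ -2.8182)
(-39 + N)*J = (-39 - 66/5)*(-31/11) = -261/5*(-31/11) = 8091/55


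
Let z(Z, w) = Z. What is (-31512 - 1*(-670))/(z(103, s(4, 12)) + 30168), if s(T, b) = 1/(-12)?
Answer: -30842/30271 ≈ -1.0189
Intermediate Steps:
s(T, b) = -1/12
(-31512 - 1*(-670))/(z(103, s(4, 12)) + 30168) = (-31512 - 1*(-670))/(103 + 30168) = (-31512 + 670)/30271 = -30842*1/30271 = -30842/30271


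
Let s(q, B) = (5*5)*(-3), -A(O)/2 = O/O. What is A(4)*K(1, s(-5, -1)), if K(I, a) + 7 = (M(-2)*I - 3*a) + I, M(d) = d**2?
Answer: -446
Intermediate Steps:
A(O) = -2 (A(O) = -2*O/O = -2*1 = -2)
s(q, B) = -75 (s(q, B) = 25*(-3) = -75)
K(I, a) = -7 - 3*a + 5*I (K(I, a) = -7 + (((-2)**2*I - 3*a) + I) = -7 + ((4*I - 3*a) + I) = -7 + ((-3*a + 4*I) + I) = -7 + (-3*a + 5*I) = -7 - 3*a + 5*I)
A(4)*K(1, s(-5, -1)) = -2*(-7 - 3*(-75) + 5*1) = -2*(-7 + 225 + 5) = -2*223 = -446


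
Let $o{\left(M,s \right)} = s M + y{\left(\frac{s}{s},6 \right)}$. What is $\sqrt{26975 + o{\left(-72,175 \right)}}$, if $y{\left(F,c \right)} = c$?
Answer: $\sqrt{14381} \approx 119.92$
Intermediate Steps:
$o{\left(M,s \right)} = 6 + M s$ ($o{\left(M,s \right)} = s M + 6 = M s + 6 = 6 + M s$)
$\sqrt{26975 + o{\left(-72,175 \right)}} = \sqrt{26975 + \left(6 - 12600\right)} = \sqrt{26975 - 12594} = \sqrt{14381}$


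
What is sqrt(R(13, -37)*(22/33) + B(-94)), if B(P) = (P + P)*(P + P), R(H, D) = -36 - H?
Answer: sqrt(317802)/3 ≈ 187.91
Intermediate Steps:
B(P) = 4*P**2 (B(P) = (2*P)*(2*P) = 4*P**2)
sqrt(R(13, -37)*(22/33) + B(-94)) = sqrt((-36 - 1*13)*(22/33) + 4*(-94)**2) = sqrt((-36 - 13)*(22*(1/33)) + 4*8836) = sqrt(-49*2/3 + 35344) = sqrt(-98/3 + 35344) = sqrt(105934/3) = sqrt(317802)/3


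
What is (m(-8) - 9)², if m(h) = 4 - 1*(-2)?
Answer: 9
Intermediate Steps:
m(h) = 6 (m(h) = 4 + 2 = 6)
(m(-8) - 9)² = (6 - 9)² = (-3)² = 9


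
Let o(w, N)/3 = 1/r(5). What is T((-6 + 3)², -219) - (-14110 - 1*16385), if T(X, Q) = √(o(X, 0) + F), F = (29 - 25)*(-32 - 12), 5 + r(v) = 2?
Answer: 30495 + I*√177 ≈ 30495.0 + 13.304*I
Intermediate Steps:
r(v) = -3 (r(v) = -5 + 2 = -3)
F = -176 (F = 4*(-44) = -176)
o(w, N) = -1 (o(w, N) = 3/(-3) = 3*(-⅓) = -1)
T(X, Q) = I*√177 (T(X, Q) = √(-1 - 176) = √(-177) = I*√177)
T((-6 + 3)², -219) - (-14110 - 1*16385) = I*√177 - (-14110 - 1*16385) = I*√177 - (-14110 - 16385) = I*√177 - 1*(-30495) = I*√177 + 30495 = 30495 + I*√177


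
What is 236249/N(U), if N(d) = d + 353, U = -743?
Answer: -18173/30 ≈ -605.77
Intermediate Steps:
N(d) = 353 + d
236249/N(U) = 236249/(353 - 743) = 236249/(-390) = 236249*(-1/390) = -18173/30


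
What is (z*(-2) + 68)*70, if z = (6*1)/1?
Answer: 3920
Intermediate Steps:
z = 6 (z = 6*1 = 6)
(z*(-2) + 68)*70 = (6*(-2) + 68)*70 = (-12 + 68)*70 = 56*70 = 3920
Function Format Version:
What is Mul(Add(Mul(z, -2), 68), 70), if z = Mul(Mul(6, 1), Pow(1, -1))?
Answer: 3920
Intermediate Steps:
z = 6 (z = Mul(6, 1) = 6)
Mul(Add(Mul(z, -2), 68), 70) = Mul(Add(Mul(6, -2), 68), 70) = Mul(Add(-12, 68), 70) = Mul(56, 70) = 3920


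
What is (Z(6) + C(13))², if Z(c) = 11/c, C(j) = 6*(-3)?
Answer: 9409/36 ≈ 261.36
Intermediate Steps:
C(j) = -18
(Z(6) + C(13))² = (11/6 - 18)² = (-97/6)² = 9409/36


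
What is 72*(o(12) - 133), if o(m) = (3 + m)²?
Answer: 6624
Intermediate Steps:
72*(o(12) - 133) = 72*((3 + 12)² - 133) = 72*(15² - 133) = 72*(225 - 133) = 72*92 = 6624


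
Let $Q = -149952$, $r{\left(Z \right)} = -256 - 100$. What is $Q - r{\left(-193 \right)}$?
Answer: $-149596$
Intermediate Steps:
$r{\left(Z \right)} = -356$ ($r{\left(Z \right)} = -256 - 100 = -356$)
$Q - r{\left(-193 \right)} = -149952 - -356 = -149952 + 356 = -149596$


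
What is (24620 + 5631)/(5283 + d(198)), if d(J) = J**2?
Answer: 30251/44487 ≈ 0.68000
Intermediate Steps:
(24620 + 5631)/(5283 + d(198)) = (24620 + 5631)/(5283 + 198**2) = 30251/(5283 + 39204) = 30251/44487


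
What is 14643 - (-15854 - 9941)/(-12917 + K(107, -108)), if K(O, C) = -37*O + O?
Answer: 245522672/16769 ≈ 14641.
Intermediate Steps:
K(O, C) = -36*O
14643 - (-15854 - 9941)/(-12917 + K(107, -108)) = 14643 - (-15854 - 9941)/(-12917 - 36*107) = 14643 - (-25795)/(-12917 - 3852) = 14643 - (-25795)/(-16769) = 14643 - (-25795)*(-1)/16769 = 14643 - 1*25795/16769 = 14643 - 25795/16769 = 245522672/16769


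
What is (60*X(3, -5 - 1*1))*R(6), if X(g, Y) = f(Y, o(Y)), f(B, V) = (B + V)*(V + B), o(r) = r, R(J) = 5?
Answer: 43200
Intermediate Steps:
f(B, V) = (B + V)² (f(B, V) = (B + V)*(B + V) = (B + V)²)
X(g, Y) = 4*Y² (X(g, Y) = (Y + Y)² = (2*Y)² = 4*Y²)
(60*X(3, -5 - 1*1))*R(6) = (60*(4*(-5 - 1*1)²))*5 = (60*(4*(-5 - 1)²))*5 = (60*(4*(-6)²))*5 = (60*(4*36))*5 = (60*144)*5 = 8640*5 = 43200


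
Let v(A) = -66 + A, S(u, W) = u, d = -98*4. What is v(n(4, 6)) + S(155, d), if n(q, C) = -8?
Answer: 81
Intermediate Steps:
d = -392
v(n(4, 6)) + S(155, d) = (-66 - 8) + 155 = -74 + 155 = 81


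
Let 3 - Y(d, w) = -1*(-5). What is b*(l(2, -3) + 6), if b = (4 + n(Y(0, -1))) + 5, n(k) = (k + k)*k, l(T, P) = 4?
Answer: 170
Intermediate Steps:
Y(d, w) = -2 (Y(d, w) = 3 - (-1)*(-5) = 3 - 1*5 = 3 - 5 = -2)
n(k) = 2*k**2 (n(k) = (2*k)*k = 2*k**2)
b = 17 (b = (4 + 2*(-2)**2) + 5 = (4 + 2*4) + 5 = (4 + 8) + 5 = 12 + 5 = 17)
b*(l(2, -3) + 6) = 17*(4 + 6) = 17*10 = 170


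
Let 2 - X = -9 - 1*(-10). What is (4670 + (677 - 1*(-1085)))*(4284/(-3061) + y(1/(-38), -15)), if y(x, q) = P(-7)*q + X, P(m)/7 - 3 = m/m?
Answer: -8276974176/3061 ≈ -2.7040e+6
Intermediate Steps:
X = 1 (X = 2 - (-9 - 1*(-10)) = 2 - (-9 + 10) = 2 - 1*1 = 2 - 1 = 1)
P(m) = 28 (P(m) = 21 + 7*(m/m) = 21 + 7*1 = 21 + 7 = 28)
y(x, q) = 1 + 28*q (y(x, q) = 28*q + 1 = 1 + 28*q)
(4670 + (677 - 1*(-1085)))*(4284/(-3061) + y(1/(-38), -15)) = (4670 + (677 - 1*(-1085)))*(4284/(-3061) + (1 + 28*(-15))) = (4670 + (677 + 1085))*(4284*(-1/3061) + (1 - 420)) = (4670 + 1762)*(-4284/3061 - 419) = 6432*(-1286843/3061) = -8276974176/3061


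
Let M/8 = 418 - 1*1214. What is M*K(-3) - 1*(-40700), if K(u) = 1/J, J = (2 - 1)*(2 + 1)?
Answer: 115732/3 ≈ 38577.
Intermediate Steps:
M = -6368 (M = 8*(418 - 1*1214) = 8*(418 - 1214) = 8*(-796) = -6368)
J = 3 (J = 1*3 = 3)
K(u) = 1/3
M*K(-3) - 1*(-40700) = -6368*1/3 - 1*(-40700) = -6368/3 + 40700 = 115732/3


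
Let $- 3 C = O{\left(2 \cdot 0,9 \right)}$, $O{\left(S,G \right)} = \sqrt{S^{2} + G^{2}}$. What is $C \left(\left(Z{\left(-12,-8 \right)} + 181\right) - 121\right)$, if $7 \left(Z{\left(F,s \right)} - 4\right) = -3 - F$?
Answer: $- \frac{1371}{7} \approx -195.86$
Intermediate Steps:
$Z{\left(F,s \right)} = \frac{25}{7} - \frac{F}{7}$ ($Z{\left(F,s \right)} = 4 + \frac{-3 - F}{7} = 4 - \left(\frac{3}{7} + \frac{F}{7}\right) = \frac{25}{7} - \frac{F}{7}$)
$O{\left(S,G \right)} = \sqrt{G^{2} + S^{2}}$
$C = -3$ ($C = - \frac{\sqrt{9^{2} + \left(2 \cdot 0\right)^{2}}}{3} = - \frac{\sqrt{81 + 0^{2}}}{3} = - \frac{\sqrt{81 + 0}}{3} = - \frac{\sqrt{81}}{3} = \left(- \frac{1}{3}\right) 9 = -3$)
$C \left(\left(Z{\left(-12,-8 \right)} + 181\right) - 121\right) = - 3 \left(\left(\left(\frac{25}{7} - - \frac{12}{7}\right) + 181\right) - 121\right) = - 3 \left(\left(\left(\frac{25}{7} + \frac{12}{7}\right) + 181\right) - 121\right) = - 3 \left(\left(\frac{37}{7} + 181\right) - 121\right) = - 3 \left(\frac{1304}{7} - 121\right) = \left(-3\right) \frac{457}{7} = - \frac{1371}{7}$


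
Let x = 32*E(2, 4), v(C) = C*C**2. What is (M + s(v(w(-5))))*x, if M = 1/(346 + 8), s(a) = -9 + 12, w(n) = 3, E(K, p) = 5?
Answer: 85040/177 ≈ 480.45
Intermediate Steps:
v(C) = C**3
s(a) = 3
x = 160 (x = 32*5 = 160)
M = 1/354 ≈ 0.0028249
(M + s(v(w(-5))))*x = (1/354 + 3)*160 = (1063/354)*160 = 85040/177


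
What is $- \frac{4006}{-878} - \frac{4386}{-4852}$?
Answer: $\frac{5822005}{1065014} \approx 5.4666$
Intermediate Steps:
$- \frac{4006}{-878} - \frac{4386}{-4852} = \left(-4006\right) \left(- \frac{1}{878}\right) - - \frac{2193}{2426} = \frac{2003}{439} + \frac{2193}{2426} = \frac{5822005}{1065014}$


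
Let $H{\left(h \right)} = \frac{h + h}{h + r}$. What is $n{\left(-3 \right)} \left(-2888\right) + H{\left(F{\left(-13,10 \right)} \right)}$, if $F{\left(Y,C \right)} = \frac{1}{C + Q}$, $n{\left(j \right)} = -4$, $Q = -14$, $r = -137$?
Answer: $\frac{6342050}{549} \approx 11552.0$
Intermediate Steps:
$F{\left(Y,C \right)} = \frac{1}{-14 + C}$ ($F{\left(Y,C \right)} = \frac{1}{C - 14} = \frac{1}{-14 + C}$)
$H{\left(h \right)} = \frac{2 h}{-137 + h}$ ($H{\left(h \right)} = \frac{h + h}{h - 137} = \frac{2 h}{-137 + h}$)
$n{\left(-3 \right)} \left(-2888\right) + H{\left(F{\left(-13,10 \right)} \right)} = \left(-4\right) \left(-2888\right) + \frac{2}{\left(-14 + 10\right) \left(-137 + \frac{1}{-14 + 10}\right)} = 11552 + \frac{2}{\left(-4\right) \left(-137 + \frac{1}{-4}\right)} = 11552 + 2 \left(- \frac{1}{4}\right) \frac{1}{-137 - \frac{1}{4}} = 11552 + 2 \left(- \frac{1}{4}\right) \frac{1}{- \frac{549}{4}} = 11552 + 2 \left(- \frac{1}{4}\right) \left(- \frac{4}{549}\right) = 11552 + \frac{2}{549} = \frac{6342050}{549}$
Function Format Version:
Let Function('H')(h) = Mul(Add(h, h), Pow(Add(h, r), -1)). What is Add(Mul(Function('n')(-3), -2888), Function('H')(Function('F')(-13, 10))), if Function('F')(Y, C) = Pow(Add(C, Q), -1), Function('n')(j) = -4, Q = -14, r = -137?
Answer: Rational(6342050, 549) ≈ 11552.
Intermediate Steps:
Function('F')(Y, C) = Pow(Add(-14, C), -1) (Function('F')(Y, C) = Pow(Add(C, -14), -1) = Pow(Add(-14, C), -1))
Function('H')(h) = Mul(2, h, Pow(Add(-137, h), -1)) (Function('H')(h) = Mul(Add(h, h), Pow(Add(h, -137), -1)) = Mul(Mul(2, h), Pow(Add(-137, h), -1)) = Mul(2, h, Pow(Add(-137, h), -1)))
Add(Mul(Function('n')(-3), -2888), Function('H')(Function('F')(-13, 10))) = Add(Mul(-4, -2888), Mul(2, Pow(Add(-14, 10), -1), Pow(Add(-137, Pow(Add(-14, 10), -1)), -1))) = Add(11552, Mul(2, Pow(-4, -1), Pow(Add(-137, Pow(-4, -1)), -1))) = Add(11552, Mul(2, Rational(-1, 4), Pow(Add(-137, Rational(-1, 4)), -1))) = Add(11552, Mul(2, Rational(-1, 4), Pow(Rational(-549, 4), -1))) = Add(11552, Mul(2, Rational(-1, 4), Rational(-4, 549))) = Add(11552, Rational(2, 549)) = Rational(6342050, 549)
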